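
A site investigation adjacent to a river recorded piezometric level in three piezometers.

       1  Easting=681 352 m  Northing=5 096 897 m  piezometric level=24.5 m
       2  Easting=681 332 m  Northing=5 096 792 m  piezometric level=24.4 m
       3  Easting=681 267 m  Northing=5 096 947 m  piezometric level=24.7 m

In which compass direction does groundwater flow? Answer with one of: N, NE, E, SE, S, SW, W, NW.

Differences from 1: to 2 (Δx, Δy, Δh) = (-20, -105, -0.1); to 3 = (-85, 50, +0.2).
Determinant of the coordinate differences = (-20)·50 − (-85)·(-105) = -9925.
∂h/∂x = [(-0.1)·50 − (+0.2)·(-105)] / -9925 = -0.001612
∂h/∂y = [(-20)·(+0.2) − (-85)·(-0.1)] / -9925 = +0.001259
Flow = −∇h = (+0.001612 east, -0.001259 north), which points southeast.

SE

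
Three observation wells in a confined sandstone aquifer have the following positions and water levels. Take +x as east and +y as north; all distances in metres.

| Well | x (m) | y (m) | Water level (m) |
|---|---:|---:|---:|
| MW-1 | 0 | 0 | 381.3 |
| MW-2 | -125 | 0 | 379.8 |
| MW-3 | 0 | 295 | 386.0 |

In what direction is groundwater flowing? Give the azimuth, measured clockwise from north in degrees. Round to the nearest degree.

∂h/∂x = (379.8 − 381.3) / (-125 − 0) = +0.01200
∂h/∂y = (386.0 − 381.3) / (295 − 0) = +0.01593
Flow direction (−∇h) has components (-0.01200 E, -0.01593 N).
Azimuth = atan2(E, N) = atan2(-0.01200, -0.01593) = 217.0° ≈ 217°.

217°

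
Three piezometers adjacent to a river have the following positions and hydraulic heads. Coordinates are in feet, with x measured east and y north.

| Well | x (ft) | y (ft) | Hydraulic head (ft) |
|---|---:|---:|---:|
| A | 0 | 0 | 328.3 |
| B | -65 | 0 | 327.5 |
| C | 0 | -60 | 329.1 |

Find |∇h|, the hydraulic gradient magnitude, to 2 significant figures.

∂h/∂x = (327.5 − 328.3) / (-65 − 0) = +0.01231
∂h/∂y = (329.1 − 328.3) / (-60 − 0) = -0.01333
|∇h| = √(0.01231² + -0.01333²) = 0.01814

0.018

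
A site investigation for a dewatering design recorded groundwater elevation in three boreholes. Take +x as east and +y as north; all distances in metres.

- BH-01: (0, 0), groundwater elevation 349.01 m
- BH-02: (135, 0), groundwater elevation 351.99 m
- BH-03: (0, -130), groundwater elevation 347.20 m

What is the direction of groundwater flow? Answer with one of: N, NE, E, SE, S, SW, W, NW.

∂h/∂x = (351.99 − 349.01) / (135 − 0) = +0.02207
∂h/∂y = (347.20 − 349.01) / (-130 − 0) = +0.01392
Flow = −∇h = (-0.02207 east, -0.01392 north), which points southwest.

SW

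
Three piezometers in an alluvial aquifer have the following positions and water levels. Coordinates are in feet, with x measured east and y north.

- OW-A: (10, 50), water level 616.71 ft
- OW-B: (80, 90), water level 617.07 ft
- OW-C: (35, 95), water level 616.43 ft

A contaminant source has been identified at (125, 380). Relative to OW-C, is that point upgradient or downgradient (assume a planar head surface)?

Differences from OW-A: to OW-B (Δx, Δy, Δh) = (70, 40, +0.36); to OW-C = (25, 45, -0.28).
Solve a·Δx + b·Δy = Δh: det = 70·45 − 25·40 = 2150.
∂h/∂x = [(+0.36)·45 − (-0.28)·40] / 2150 = +0.01274
∂h/∂y = [70·(-0.28) − 25·(+0.36)] / 2150 = -0.01330
Head at (125, 380) = 616.71 + (+0.01274)·(115) + (-0.01330)·(330) = 613.79 ft.
That is lower than the 616.43 ft at OW-C, so the point is downgradient.

downgradient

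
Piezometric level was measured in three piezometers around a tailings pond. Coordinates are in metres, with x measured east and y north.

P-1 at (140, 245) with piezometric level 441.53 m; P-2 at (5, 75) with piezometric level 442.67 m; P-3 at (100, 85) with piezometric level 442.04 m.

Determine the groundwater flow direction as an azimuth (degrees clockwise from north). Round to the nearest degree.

076°

Taking P-1 as reference: P-2−P-1 = (-135, -170, +1.14); P-3−P-1 = (-40, -160, +0.51).
Solve a·Δx + b·Δy = Δh: det = (-135)·(-160) − (-40)·(-170) = 14800.
∂h/∂x = [(+1.14)·(-160) − (+0.51)·(-170)] / 14800 = -0.006466
∂h/∂y = [(-135)·(+0.51) − (-40)·(+1.14)] / 14800 = -0.001571
Flow direction (−∇h) has components (+0.006466 E, +0.001571 N).
Azimuth = atan2(E, N) = atan2(+0.006466, +0.001571) = 76.3° ≈ 076°.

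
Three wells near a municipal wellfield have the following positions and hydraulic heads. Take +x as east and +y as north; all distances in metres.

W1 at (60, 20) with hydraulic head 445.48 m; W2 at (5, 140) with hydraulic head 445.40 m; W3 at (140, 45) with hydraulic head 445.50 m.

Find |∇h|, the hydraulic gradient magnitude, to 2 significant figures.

0.00063

Differences from W1: to W2 (Δx, Δy, Δh) = (-55, 120, -0.08); to W3 = (80, 25, +0.02).
Determinant of the coordinate differences = (-55)·25 − 80·120 = -10975.
∂h/∂x = [(-0.08)·25 − (+0.02)·120] / -10975 = +0.0004009
∂h/∂y = [(-55)·(+0.02) − 80·(-0.08)] / -10975 = -0.0004829
|∇h| = √(0.0004009² + -0.0004829²) = 0.0006276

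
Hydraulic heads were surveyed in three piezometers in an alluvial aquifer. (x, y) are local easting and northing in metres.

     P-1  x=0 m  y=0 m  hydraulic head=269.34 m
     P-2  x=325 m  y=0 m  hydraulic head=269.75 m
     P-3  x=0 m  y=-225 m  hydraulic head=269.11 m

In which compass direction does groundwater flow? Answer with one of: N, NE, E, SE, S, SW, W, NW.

SW

∂h/∂x = (269.75 − 269.34) / (325 − 0) = +0.001262
∂h/∂y = (269.11 − 269.34) / (-225 − 0) = +0.001022
Flow = −∇h = (-0.001262 east, -0.001022 north), which points southwest.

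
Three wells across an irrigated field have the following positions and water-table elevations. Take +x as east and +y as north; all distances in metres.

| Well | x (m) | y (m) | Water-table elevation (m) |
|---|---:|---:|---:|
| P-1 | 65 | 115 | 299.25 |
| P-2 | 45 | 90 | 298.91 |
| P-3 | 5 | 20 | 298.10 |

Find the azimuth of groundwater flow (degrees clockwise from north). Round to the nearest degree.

Three-point gradient (reference P-1): Δ to P-2 = (-20, -25, -0.34), Δ to P-3 = (-60, -95, -1.15).
∂h/∂x = +0.008875, ∂h/∂y = +0.006500 (det = 400).
Flow direction (−∇h) has components (-0.008875 E, -0.006500 N).
Azimuth = atan2(E, N) = atan2(-0.008875, -0.006500) = 233.8° ≈ 234°.

234°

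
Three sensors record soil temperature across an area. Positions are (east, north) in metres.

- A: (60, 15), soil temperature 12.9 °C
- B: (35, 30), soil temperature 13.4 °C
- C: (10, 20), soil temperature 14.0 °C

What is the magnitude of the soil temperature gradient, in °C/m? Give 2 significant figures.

0.023 °C/m

Differences from A: to B (Δx, Δy, Δh) = (-25, 15, +0.5); to C = (-50, 5, +1.1).
Determinant of the coordinate differences = (-25)·5 − (-50)·15 = 625.
∂T/∂x = [(+0.5)·5 − (+1.1)·15] / 625 = -0.02240
∂T/∂y = [(-25)·(+1.1) − (-50)·(+0.5)] / 625 = -0.004000
|∇f| = √(-0.02240² + -0.004000²) = 0.02275 °C/m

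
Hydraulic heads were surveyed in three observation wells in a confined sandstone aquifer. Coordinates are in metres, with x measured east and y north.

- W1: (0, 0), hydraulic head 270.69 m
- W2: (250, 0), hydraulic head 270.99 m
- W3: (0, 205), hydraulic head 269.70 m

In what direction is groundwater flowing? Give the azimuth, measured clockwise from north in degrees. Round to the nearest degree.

346°

∂h/∂x = (270.99 − 270.69) / (250 − 0) = +0.001200
∂h/∂y = (269.70 − 270.69) / (205 − 0) = -0.004829
Flow direction (−∇h) has components (-0.001200 E, +0.004829 N).
Azimuth = atan2(E, N) = atan2(-0.001200, +0.004829) = 346.0° ≈ 346°.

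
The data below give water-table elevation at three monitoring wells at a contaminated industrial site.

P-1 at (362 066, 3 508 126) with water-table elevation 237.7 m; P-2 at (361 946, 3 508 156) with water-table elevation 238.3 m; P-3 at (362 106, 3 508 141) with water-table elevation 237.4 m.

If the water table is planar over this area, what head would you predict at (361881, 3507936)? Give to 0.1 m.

With h = a·x + b·y + c and P-1 as origin, the differences give:
  (-120)·a + 30·b = +0.6
  40·a + 15·b = -0.3
Eliminate b (×15 and ×30, subtract): -3000·a = 18.00 → a = ∂h/∂x = -0.006000
Back-substitute: b = ∂h/∂y = -0.004000.
h(361881, 3507936) = 237.7 + (-0.006000)·(-185) + (-0.004000)·(-190) = 237.7 +1.110 +0.760 = 239.570 m.

239.6 m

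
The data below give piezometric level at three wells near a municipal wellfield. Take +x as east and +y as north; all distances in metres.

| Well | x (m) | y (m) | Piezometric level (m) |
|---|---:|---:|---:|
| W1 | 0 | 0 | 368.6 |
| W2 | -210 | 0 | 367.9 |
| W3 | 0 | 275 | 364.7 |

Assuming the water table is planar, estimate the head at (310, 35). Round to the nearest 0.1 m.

∂h/∂x = (367.9 − 368.6) / (-210 − 0) = +0.003333
∂h/∂y = (364.7 − 368.6) / (275 − 0) = -0.01418
h(310, 35) = 368.6 + (+0.003333)·(310) + (-0.01418)·(35) = 368.6 +1.033 -0.496 = 369.137 m.

369.1 m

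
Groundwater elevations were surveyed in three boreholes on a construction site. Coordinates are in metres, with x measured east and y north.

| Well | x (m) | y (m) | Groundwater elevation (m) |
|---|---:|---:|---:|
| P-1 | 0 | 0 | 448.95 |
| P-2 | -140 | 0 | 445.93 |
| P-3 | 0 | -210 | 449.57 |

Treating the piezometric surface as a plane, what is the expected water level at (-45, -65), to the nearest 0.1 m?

448.2 m

∂h/∂x = (445.93 − 448.95) / (-140 − 0) = +0.02157
∂h/∂y = (449.57 − 448.95) / (-210 − 0) = -0.002952
h(-45, -65) = 448.95 + (+0.02157)·(-45) + (-0.002952)·(-65) = 448.95 -0.971 +0.192 = 448.171 m.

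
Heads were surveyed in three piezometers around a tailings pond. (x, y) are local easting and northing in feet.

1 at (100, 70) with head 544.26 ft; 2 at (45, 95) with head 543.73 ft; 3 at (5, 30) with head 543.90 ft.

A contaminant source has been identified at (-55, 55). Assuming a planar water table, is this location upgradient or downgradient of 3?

downgradient

Taking 1 as reference: 2−1 = (-55, 25, -0.53); 3−1 = (-95, -40, -0.36).
Solve a·Δx + b·Δy = Δh: det = (-55)·(-40) − (-95)·25 = 4575.
∂h/∂x = [(-0.53)·(-40) − (-0.36)·25] / 4575 = +0.006601
∂h/∂y = [(-55)·(-0.36) − (-95)·(-0.53)] / 4575 = -0.006678
Head at (-55, 55) = 544.26 + (+0.006601)·(-155) + (-0.006678)·(-15) = 543.34 ft.
That is lower than the 543.90 ft at 3, so the point is downgradient.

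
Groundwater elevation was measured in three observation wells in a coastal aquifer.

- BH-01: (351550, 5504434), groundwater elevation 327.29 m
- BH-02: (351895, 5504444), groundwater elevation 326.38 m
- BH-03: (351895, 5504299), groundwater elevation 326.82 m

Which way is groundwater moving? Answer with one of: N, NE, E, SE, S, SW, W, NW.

Differences from BH-01: to BH-02 (Δx, Δy, Δh) = (345, 10, -0.91); to BH-03 = (345, -135, -0.47).
Solve a·Δx + b·Δy = Δh: det = 345·(-135) − 345·10 = -50025.
∂h/∂x = [(-0.91)·(-135) − (-0.47)·10] / -50025 = -0.002550
∂h/∂y = [345·(-0.47) − 345·(-0.91)] / -50025 = -0.003034
Flow = −∇h = (+0.002550 east, +0.003034 north), which points northeast.

NE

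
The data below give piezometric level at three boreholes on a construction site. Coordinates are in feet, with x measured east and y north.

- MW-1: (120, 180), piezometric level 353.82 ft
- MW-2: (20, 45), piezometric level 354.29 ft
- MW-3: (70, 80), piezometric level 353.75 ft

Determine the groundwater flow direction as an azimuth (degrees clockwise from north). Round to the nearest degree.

118°

Taking MW-1 as reference: MW-2−MW-1 = (-100, -135, +0.47); MW-3−MW-1 = (-50, -100, -0.07).
Determinant of the coordinate differences = (-100)·(-100) − (-50)·(-135) = 3250.
∂h/∂x = [(+0.47)·(-100) − (-0.07)·(-135)] / 3250 = -0.01737
∂h/∂y = [(-100)·(-0.07) − (-50)·(+0.47)] / 3250 = +0.009385
Flow direction (−∇h) has components (+0.01737 E, -0.009385 N).
Azimuth = atan2(E, N) = atan2(+0.01737, -0.009385) = 118.4° ≈ 118°.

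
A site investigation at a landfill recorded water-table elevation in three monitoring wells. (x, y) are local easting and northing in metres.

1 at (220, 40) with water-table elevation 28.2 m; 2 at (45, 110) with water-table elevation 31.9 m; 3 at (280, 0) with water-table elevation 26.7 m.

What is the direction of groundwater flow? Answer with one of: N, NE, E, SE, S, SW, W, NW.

SE

Three-point gradient (reference 1): Δ to 2 = (-175, 70, +3.7), Δ to 3 = (60, -40, -1.5).
∂h/∂x = -0.01536, ∂h/∂y = +0.01446 (det = 2800).
Flow = −∇h = (+0.01536 east, -0.01446 north), which points southeast.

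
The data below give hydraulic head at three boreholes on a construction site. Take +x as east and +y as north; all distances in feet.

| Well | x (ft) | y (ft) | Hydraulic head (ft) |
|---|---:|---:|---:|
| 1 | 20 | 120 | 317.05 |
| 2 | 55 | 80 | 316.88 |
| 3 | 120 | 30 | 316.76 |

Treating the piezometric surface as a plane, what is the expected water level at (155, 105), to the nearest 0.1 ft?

With h = a·x + b·y + c and 1 as origin, the differences give:
  35·a + (-40)·b = -0.17
  100·a + (-90)·b = -0.29
Eliminate b (×(-90) and ×(-40), subtract): 850·a = 3.700 → a = ∂h/∂x = +0.004353
Back-substitute: b = ∂h/∂y = +0.008059.
h(155, 105) = 317.05 + (+0.004353)·(135) + (+0.008059)·(-15) = 317.05 +0.588 -0.121 = 317.517 ft.

317.5 ft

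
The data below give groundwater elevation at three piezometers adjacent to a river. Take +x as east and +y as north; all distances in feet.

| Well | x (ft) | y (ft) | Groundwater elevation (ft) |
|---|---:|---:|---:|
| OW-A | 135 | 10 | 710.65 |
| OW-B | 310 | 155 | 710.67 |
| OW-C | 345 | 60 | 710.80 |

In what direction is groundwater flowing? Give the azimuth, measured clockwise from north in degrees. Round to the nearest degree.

Taking OW-A as reference: OW-B−OW-A = (175, 145, +0.02); OW-C−OW-A = (210, 50, +0.15).
Determinant of the coordinate differences = 175·50 − 210·145 = -21700.
∂h/∂x = [(+0.02)·50 − (+0.15)·145] / -21700 = +0.0009562
∂h/∂y = [175·(+0.15) − 210·(+0.02)] / -21700 = -0.001016
Flow direction (−∇h) has components (-0.0009562 E, +0.001016 N).
Azimuth = atan2(E, N) = atan2(-0.0009562, +0.001016) = 316.7° ≈ 317°.

317°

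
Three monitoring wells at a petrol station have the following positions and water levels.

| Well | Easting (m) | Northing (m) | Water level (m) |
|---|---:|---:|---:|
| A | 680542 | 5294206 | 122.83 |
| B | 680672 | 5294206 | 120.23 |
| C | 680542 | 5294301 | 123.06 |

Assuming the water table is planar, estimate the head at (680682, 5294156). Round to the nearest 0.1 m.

119.9 m

∂h/∂x = (120.23 − 122.83) / (680672 − 680542) = -0.02000
∂h/∂y = (123.06 − 122.83) / (5294301 − 5294206) = +0.002421
h(680682, 5294156) = 122.83 + (-0.02000)·(140) + (+0.002421)·(-50) = 122.83 -2.800 -0.121 = 119.909 m.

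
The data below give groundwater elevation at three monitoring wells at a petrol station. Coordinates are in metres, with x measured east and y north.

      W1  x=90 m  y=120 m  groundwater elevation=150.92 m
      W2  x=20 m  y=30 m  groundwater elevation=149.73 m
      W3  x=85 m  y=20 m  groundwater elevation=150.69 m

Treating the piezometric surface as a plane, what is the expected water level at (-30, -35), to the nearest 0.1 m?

With h = a·x + b·y + c and W1 as origin, the differences give:
  (-70)·a + (-90)·b = -1.19
  (-5)·a + (-100)·b = -0.23
Eliminate b (×(-100) and ×(-90), subtract): 6550·a = 98.300 → a = ∂h/∂x = +0.01501
Back-substitute: b = ∂h/∂y = +0.001550.
h(-30, -35) = 150.92 + (+0.01501)·(-120) + (+0.001550)·(-155) = 150.92 -1.801 -0.240 = 148.879 m.

148.9 m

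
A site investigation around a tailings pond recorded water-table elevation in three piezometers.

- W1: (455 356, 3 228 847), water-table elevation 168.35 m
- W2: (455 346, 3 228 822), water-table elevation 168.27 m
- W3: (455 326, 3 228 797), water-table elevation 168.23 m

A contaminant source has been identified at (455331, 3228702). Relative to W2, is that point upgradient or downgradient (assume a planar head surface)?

downgradient

Differences from W1: to W2 (Δx, Δy, Δh) = (-10, -25, -0.08); to W3 = (-30, -50, -0.12).
Solve a·Δx + b·Δy = Δh: det = (-10)·(-50) − (-30)·(-25) = -250.
∂h/∂x = [(-0.08)·(-50) − (-0.12)·(-25)] / -250 = -0.004000
∂h/∂y = [(-10)·(-0.12) − (-30)·(-0.08)] / -250 = +0.004800
Head at (455331, 3228702) = 168.35 + (-0.004000)·(-25) + (+0.004800)·(-145) = 167.75 m.
That is lower than the 168.27 m at W2, so the point is downgradient.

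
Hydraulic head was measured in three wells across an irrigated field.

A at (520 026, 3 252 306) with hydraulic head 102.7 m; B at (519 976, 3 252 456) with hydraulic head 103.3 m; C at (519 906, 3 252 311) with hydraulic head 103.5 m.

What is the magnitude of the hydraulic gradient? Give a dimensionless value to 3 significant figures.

0.00683

With h = a·x + b·y + c and A as origin, the differences give:
  (-50)·a + 150·b = +0.6
  (-120)·a + 5·b = +0.8
Eliminate b (×5 and ×150, subtract): 17750·a = -117.00 → a = ∂h/∂x = -0.006592
Back-substitute: b = ∂h/∂y = +0.001803.
|∇h| = √(-0.006592² + 0.001803²) = 0.006834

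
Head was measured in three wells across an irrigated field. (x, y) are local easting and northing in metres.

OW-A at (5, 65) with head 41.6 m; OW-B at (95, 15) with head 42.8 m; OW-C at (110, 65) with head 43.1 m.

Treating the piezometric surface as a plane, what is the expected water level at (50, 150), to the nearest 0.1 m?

With h = a·x + b·y + c and OW-A as origin, the differences give:
  90·a + (-50)·b = +1.2
  105·a + 0·b = +1.5
Eliminate b (×0 and ×(-50), subtract): 5250·a = 75.00 → a = ∂h/∂x = +0.01429
Back-substitute: b = ∂h/∂y = +0.001714.
h(50, 150) = 41.6 + (+0.01429)·(45) + (+0.001714)·(85) = 41.6 +0.643 +0.146 = 42.389 m.

42.4 m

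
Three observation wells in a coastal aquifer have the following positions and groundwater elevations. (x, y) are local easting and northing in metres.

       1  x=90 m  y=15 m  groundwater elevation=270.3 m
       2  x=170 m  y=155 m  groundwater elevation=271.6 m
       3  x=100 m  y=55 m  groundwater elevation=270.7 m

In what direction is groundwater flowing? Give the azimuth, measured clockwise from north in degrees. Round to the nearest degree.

168°

Taking 1 as reference: 2−1 = (80, 140, +1.3); 3−1 = (10, 40, +0.4).
Determinant of the coordinate differences = 80·40 − 10·140 = 1800.
∂h/∂x = [(+1.3)·40 − (+0.4)·140] / 1800 = -0.002222
∂h/∂y = [80·(+0.4) − 10·(+1.3)] / 1800 = +0.01056
Flow direction (−∇h) has components (+0.002222 E, -0.01056 N).
Azimuth = atan2(E, N) = atan2(+0.002222, -0.01056) = 168.1° ≈ 168°.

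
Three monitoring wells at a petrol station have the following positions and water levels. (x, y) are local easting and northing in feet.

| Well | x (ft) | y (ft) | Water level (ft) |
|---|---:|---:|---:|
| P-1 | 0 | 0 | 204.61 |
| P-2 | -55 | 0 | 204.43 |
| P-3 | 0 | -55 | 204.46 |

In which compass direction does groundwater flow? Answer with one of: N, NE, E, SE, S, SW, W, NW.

∂h/∂x = (204.43 − 204.61) / (-55 − 0) = +0.003273
∂h/∂y = (204.46 − 204.61) / (-55 − 0) = +0.002727
Flow = −∇h = (-0.003273 east, -0.002727 north), which points southwest.

SW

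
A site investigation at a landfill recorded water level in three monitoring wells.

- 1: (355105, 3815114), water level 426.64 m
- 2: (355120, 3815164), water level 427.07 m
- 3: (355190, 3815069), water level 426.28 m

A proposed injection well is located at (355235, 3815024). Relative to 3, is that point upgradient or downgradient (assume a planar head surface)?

downgradient

With h = a·x + b·y + c and 1 as origin, the differences give:
  15·a + 50·b = +0.43
  85·a + (-45)·b = -0.36
Eliminate b (×(-45) and ×50, subtract): -4925·a = -1.350 → a = ∂h/∂x = +0.0002741
Back-substitute: b = ∂h/∂y = +0.008518.
Head at (355235, 3815024) = 426.64 + (+0.0002741)·(130) + (+0.008518)·(-90) = 425.91 m.
That is lower than the 426.28 m at 3, so the point is downgradient.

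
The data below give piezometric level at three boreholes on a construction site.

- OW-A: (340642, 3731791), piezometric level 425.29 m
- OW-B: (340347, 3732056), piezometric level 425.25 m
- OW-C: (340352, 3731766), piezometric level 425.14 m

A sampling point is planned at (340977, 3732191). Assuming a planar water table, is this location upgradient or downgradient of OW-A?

upgradient

Differences from OW-A: to OW-B (Δx, Δy, Δh) = (-295, 265, -0.04); to OW-C = (-290, -25, -0.15).
Determinant of the coordinate differences = (-295)·(-25) − (-290)·265 = 84225.
∂h/∂x = [(-0.04)·(-25) − (-0.15)·265] / 84225 = +0.0004838
∂h/∂y = [(-295)·(-0.15) − (-290)·(-0.04)] / 84225 = +0.0003877
Head at (340977, 3732191) = 425.29 + (+0.0004838)·(335) + (+0.0003877)·(400) = 425.61 m.
That is higher than the 425.29 m at OW-A, so the point is upgradient.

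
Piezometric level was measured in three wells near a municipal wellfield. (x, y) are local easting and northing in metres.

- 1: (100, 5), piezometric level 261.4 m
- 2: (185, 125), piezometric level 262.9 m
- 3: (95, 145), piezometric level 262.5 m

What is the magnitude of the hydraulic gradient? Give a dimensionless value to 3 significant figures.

0.0102

Three-point gradient (reference 1): Δ to 2 = (85, 120, +1.5), Δ to 3 = (-5, 140, +1.1).
∂h/∂x = +0.006240, ∂h/∂y = +0.008080 (det = 12500).
|∇h| = √(0.006240² + 0.008080²) = 0.01021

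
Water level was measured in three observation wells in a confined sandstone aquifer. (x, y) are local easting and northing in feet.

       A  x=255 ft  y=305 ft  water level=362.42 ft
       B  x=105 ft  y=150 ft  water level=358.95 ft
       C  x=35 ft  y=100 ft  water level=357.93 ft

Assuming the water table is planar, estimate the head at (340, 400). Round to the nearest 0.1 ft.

364.6 ft

Differences from A: to B (Δx, Δy, Δh) = (-150, -155, -3.47); to C = (-220, -205, -4.49).
Solve a·Δx + b·Δy = Δh: det = (-150)·(-205) − (-220)·(-155) = -3350.
∂h/∂x = [(-3.47)·(-205) − (-4.49)·(-155)] / -3350 = -0.004597
∂h/∂y = [(-150)·(-4.49) − (-220)·(-3.47)] / -3350 = +0.02684
h(340, 400) = 362.42 + (-0.004597)·(85) + (+0.02684)·(95) = 362.42 -0.391 +2.549 = 364.579 ft.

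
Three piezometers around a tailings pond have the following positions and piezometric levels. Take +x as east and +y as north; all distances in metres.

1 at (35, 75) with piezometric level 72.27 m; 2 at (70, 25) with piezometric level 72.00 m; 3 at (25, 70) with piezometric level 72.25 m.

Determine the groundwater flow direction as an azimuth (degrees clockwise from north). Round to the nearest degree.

174°

With h = a·x + b·y + c and 1 as origin, the differences give:
  35·a + (-50)·b = -0.27
  (-10)·a + (-5)·b = -0.02
Eliminate b (×(-5) and ×(-50), subtract): -675·a = 0.350 → a = ∂h/∂x = -0.0005185
Back-substitute: b = ∂h/∂y = +0.005037.
Flow direction (−∇h) has components (+0.0005185 E, -0.005037 N).
Azimuth = atan2(E, N) = atan2(+0.0005185, -0.005037) = 174.1° ≈ 174°.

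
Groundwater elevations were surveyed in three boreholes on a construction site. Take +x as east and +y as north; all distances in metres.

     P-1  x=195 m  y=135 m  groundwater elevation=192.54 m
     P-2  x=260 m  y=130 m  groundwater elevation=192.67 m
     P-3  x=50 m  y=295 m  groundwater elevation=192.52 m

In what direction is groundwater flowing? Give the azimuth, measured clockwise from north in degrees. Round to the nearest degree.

230°

Differences from P-1: to P-2 (Δx, Δy, Δh) = (65, -5, +0.13); to P-3 = (-145, 160, -0.02).
Solve a·Δx + b·Δy = Δh: det = 65·160 − (-145)·(-5) = 9675.
∂h/∂x = [(+0.13)·160 − (-0.02)·(-5)] / 9675 = +0.002140
∂h/∂y = [65·(-0.02) − (-145)·(+0.13)] / 9675 = +0.001814
Flow direction (−∇h) has components (-0.002140 E, -0.001814 N).
Azimuth = atan2(E, N) = atan2(-0.002140, -0.001814) = 229.7° ≈ 230°.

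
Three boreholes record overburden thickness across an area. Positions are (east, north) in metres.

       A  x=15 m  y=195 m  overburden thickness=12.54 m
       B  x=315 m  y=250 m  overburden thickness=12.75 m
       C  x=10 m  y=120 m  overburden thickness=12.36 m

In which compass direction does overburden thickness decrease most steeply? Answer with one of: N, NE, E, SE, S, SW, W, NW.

S

With d = a·x + b·y + c and A as origin, the differences give:
  300·a + 55·b = +0.21
  (-5)·a + (-75)·b = -0.18
Eliminate b (×(-75) and ×55, subtract): -22225·a = -5.850 → a = ∂d/∂x = +0.0002632
Back-substitute: b = ∂d/∂y = +0.002382.
Steepest decrease is along −∇f = (-0.0002632 E, -0.002382 N) → south.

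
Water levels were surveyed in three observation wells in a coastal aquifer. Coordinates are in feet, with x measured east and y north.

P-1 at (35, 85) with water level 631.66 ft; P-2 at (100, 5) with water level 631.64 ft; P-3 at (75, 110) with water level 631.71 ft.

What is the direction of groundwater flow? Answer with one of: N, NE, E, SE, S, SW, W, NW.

Three-point gradient (reference P-1): Δ to P-2 = (65, -80, -0.02), Δ to P-3 = (40, 25, +0.05).
∂h/∂x = +0.0007254, ∂h/∂y = +0.0008394 (det = 4825).
Flow = −∇h = (-0.0007254 east, -0.0008394 north), which points southwest.

SW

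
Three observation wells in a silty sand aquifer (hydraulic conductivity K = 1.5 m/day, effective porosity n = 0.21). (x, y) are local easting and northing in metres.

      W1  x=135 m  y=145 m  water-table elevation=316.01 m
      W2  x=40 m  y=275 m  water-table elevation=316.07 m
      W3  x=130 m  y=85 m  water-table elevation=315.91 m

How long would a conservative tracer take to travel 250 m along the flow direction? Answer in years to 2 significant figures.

Three-point gradient (reference W1): Δ to W2 = (-95, 130, +0.06), Δ to W3 = (-5, -60, -0.10).
∂h/∂x = +0.001480, ∂h/∂y = +0.001543 (det = 6350).
|∇h| = √(0.001480² + 0.001543²) = 0.002138
Seepage velocity v = K·i/n = 1.5 × 0.002138 / 0.21 = 0.01527 m/day.
t = 250 / 0.01527 = 1.637e+04 days = 44.8 years.

45 years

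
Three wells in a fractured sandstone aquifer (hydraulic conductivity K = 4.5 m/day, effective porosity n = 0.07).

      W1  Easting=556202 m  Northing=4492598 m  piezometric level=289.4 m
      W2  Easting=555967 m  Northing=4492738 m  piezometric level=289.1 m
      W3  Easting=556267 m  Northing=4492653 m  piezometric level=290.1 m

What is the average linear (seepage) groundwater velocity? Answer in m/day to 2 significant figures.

0.54 m/day

Taking W1 as reference: W2−W1 = (-235, 140, -0.3); W3−W1 = (65, 55, +0.7).
Determinant of the coordinate differences = (-235)·55 − 65·140 = -22025.
∂h/∂x = [(-0.3)·55 − (+0.7)·140] / -22025 = +0.005199
∂h/∂y = [(-235)·(+0.7) − 65·(-0.3)] / -22025 = +0.006583
|∇h| = √(0.005199² + 0.006583²) = 0.008388
Seepage velocity v = K·i/n = 4.5 × 0.008388 / 0.07 = 0.5392 m/day.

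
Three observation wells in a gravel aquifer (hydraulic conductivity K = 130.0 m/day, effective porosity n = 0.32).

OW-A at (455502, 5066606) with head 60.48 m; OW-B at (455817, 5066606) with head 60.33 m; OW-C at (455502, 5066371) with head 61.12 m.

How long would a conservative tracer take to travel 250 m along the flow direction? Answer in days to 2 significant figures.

220 days

∂h/∂x = (60.33 − 60.48) / (455817 − 455502) = -0.0004762
∂h/∂y = (61.12 − 60.48) / (5066371 − 5066606) = -0.002723
|∇h| = √(-0.0004762² + -0.002723²) = 0.002764
Seepage velocity v = K·i/n = 130.0 × 0.002764 / 0.32 = 1.123 m/day.
t = 250 / 1.123 = 222.6 days.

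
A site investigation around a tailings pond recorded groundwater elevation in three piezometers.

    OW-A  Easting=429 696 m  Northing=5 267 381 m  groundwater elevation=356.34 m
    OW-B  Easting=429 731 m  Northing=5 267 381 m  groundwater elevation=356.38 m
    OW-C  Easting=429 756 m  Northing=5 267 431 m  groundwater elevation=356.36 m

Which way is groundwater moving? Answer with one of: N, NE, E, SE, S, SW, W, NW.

Taking OW-A as reference: OW-B−OW-A = (35, 0, +0.04); OW-C−OW-A = (60, 50, +0.02).
Solve a·Δx + b·Δy = Δh: det = 35·50 − 60·0 = 1750.
∂h/∂x = [(+0.04)·50 − (+0.02)·0] / 1750 = +0.001143
∂h/∂y = [35·(+0.02) − 60·(+0.04)] / 1750 = -0.0009714
Flow = −∇h = (-0.001143 east, +0.0009714 north), which points northwest.

NW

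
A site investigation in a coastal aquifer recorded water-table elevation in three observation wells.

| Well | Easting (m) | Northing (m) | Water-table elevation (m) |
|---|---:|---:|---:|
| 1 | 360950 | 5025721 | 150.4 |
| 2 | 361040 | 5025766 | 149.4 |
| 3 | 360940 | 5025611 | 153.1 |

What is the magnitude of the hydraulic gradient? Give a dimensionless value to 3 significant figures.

0.0247

With h = a·x + b·y + c and 1 as origin, the differences give:
  90·a + 45·b = -1.0
  (-10)·a + (-110)·b = +2.7
Eliminate b (×(-110) and ×45, subtract): -9450·a = -11.50 → a = ∂h/∂x = +0.001217
Back-substitute: b = ∂h/∂y = -0.02466.
|∇h| = √(0.001217² + -0.02466²) = 0.02469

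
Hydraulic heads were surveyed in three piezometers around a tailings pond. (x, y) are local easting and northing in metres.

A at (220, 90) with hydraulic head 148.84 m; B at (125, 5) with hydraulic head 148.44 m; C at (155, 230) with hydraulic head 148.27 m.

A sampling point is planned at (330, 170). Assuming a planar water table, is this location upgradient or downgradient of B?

Differences from A: to B (Δx, Δy, Δh) = (-95, -85, -0.40); to C = (-65, 140, -0.57).
Solve a·Δx + b·Δy = Δh: det = (-95)·140 − (-65)·(-85) = -18825.
∂h/∂x = [(-0.40)·140 − (-0.57)·(-85)] / -18825 = +0.005548
∂h/∂y = [(-95)·(-0.57) − (-65)·(-0.40)] / -18825 = -0.001495
Head at (330, 170) = 148.84 + (+0.005548)·(110) + (-0.001495)·(80) = 149.33 m.
That is higher than the 148.44 m at B, so the point is upgradient.

upgradient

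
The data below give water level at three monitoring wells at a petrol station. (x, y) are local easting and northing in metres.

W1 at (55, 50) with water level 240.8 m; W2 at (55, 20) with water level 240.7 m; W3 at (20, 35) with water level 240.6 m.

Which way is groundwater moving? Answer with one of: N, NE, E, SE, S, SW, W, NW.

Differences from W1: to W2 (Δx, Δy, Δh) = (0, -30, -0.1); to W3 = (-35, -15, -0.2).
Determinant of the coordinate differences = 0·(-15) − (-35)·(-30) = -1050.
∂h/∂x = [(-0.1)·(-15) − (-0.2)·(-30)] / -1050 = +0.004286
∂h/∂y = [0·(-0.2) − (-35)·(-0.1)] / -1050 = +0.003333
Flow = −∇h = (-0.004286 east, -0.003333 north), which points southwest.

SW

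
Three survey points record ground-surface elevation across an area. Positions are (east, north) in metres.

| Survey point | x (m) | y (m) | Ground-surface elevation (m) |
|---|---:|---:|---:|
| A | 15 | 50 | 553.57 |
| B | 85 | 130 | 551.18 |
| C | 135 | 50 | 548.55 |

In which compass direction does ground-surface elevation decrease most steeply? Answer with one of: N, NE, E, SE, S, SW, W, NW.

E

Three-point gradient (reference A): Δ to B = (70, 80, -2.39), Δ to C = (120, 0, -5.02).
∂z/∂x = -0.04183, ∂z/∂y = +0.006729 (det = -9600).
Steepest decrease is along −∇f = (+0.04183 E, -0.006729 N) → east.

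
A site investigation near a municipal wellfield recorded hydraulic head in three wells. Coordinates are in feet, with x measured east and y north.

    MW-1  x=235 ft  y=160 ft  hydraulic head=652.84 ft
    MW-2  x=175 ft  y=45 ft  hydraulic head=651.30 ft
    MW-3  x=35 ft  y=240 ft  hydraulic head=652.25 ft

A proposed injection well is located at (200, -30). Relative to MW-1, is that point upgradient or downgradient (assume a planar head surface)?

downgradient

With h = a·x + b·y + c and MW-1 as origin, the differences give:
  (-60)·a + (-115)·b = -1.54
  (-200)·a + 80·b = -0.59
Eliminate b (×80 and ×(-115), subtract): -27800·a = -191.050 → a = ∂h/∂x = +0.006872
Back-substitute: b = ∂h/∂y = +0.009806.
Head at (200, -30) = 652.84 + (+0.006872)·(-35) + (+0.009806)·(-190) = 650.74 ft.
That is lower than the 652.84 ft at MW-1, so the point is downgradient.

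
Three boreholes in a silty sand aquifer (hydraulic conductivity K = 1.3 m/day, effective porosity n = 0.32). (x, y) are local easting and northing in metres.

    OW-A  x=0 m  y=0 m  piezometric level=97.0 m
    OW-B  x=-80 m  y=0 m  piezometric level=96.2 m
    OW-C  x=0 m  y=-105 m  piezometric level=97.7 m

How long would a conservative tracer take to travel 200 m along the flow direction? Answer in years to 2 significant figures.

11 years

∂h/∂x = (96.2 − 97.0) / (-80 − 0) = +0.010000
∂h/∂y = (97.7 − 97.0) / (-105 − 0) = -0.006667
|∇h| = √(0.010000² + -0.006667²) = 0.01202
Seepage velocity v = K·i/n = 1.3 × 0.01202 / 0.32 = 0.04883 m/day.
t = 200 / 0.04883 = 4096 days = 11.2 years.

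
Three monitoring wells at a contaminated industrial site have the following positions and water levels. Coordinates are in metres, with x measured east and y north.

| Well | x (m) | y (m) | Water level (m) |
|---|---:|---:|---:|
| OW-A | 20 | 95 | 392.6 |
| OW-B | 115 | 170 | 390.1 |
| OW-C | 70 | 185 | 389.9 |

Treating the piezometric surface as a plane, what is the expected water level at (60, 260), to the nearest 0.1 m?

387.9 m

Differences from OW-A: to OW-B (Δx, Δy, Δh) = (95, 75, -2.5); to OW-C = (50, 90, -2.7).
Solve a·Δx + b·Δy = Δh: det = 95·90 − 50·75 = 4800.
∂h/∂x = [(-2.5)·90 − (-2.7)·75] / 4800 = -0.004687
∂h/∂y = [95·(-2.7) − 50·(-2.5)] / 4800 = -0.02740
h(60, 260) = 392.6 + (-0.004687)·(40) + (-0.02740)·(165) = 392.6 -0.187 -4.520 = 387.892 m.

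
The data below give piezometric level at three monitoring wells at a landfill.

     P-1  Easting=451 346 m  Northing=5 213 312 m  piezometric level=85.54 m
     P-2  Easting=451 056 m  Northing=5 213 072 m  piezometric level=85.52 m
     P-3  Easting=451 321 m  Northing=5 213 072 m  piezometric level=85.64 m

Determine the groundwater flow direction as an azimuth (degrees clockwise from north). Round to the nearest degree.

With h = a·x + b·y + c and P-1 as origin, the differences give:
  (-290)·a + (-240)·b = -0.02
  (-25)·a + (-240)·b = +0.10
Eliminate b (×(-240) and ×(-240), subtract): 63600·a = 28.800 → a = ∂h/∂x = +0.0004528
Back-substitute: b = ∂h/∂y = -0.0004638.
Flow direction (−∇h) has components (-0.0004528 E, +0.0004638 N).
Azimuth = atan2(E, N) = atan2(-0.0004528, +0.0004638) = 315.7° ≈ 316°.

316°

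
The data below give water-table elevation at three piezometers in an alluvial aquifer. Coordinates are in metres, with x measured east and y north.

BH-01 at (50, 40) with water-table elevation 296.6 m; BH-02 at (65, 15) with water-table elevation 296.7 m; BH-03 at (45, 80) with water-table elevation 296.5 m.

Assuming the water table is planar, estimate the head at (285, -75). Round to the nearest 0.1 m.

297.6 m

Differences from BH-01: to BH-02 (Δx, Δy, Δh) = (15, -25, +0.1); to BH-03 = (-5, 40, -0.1).
Solve a·Δx + b·Δy = Δh: det = 15·40 − (-5)·(-25) = 475.
∂h/∂x = [(+0.1)·40 − (-0.1)·(-25)] / 475 = +0.003158
∂h/∂y = [15·(-0.1) − (-5)·(+0.1)] / 475 = -0.002105
h(285, -75) = 296.6 + (+0.003158)·(235) + (-0.002105)·(-115) = 296.6 +0.742 +0.242 = 297.584 m.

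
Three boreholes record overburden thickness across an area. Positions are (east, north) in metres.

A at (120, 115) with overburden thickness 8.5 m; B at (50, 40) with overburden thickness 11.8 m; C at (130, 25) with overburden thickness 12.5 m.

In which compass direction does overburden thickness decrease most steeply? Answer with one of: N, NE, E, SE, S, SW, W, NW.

Three-point gradient (reference A): Δ to B = (-70, -75, +3.3), Δ to C = (10, -90, +4.0).
∂d/∂x = +0.0004255, ∂d/∂y = -0.04440 (det = 7050).
Steepest decrease is along −∇f = (-0.0004255 E, +0.04440 N) → north.

N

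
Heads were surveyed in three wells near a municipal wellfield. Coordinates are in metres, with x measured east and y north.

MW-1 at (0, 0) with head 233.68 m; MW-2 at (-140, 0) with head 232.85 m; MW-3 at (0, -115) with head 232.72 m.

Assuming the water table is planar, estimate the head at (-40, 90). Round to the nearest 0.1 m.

∂h/∂x = (232.85 − 233.68) / (-140 − 0) = +0.005929
∂h/∂y = (232.72 − 233.68) / (-115 − 0) = +0.008348
h(-40, 90) = 233.68 + (+0.005929)·(-40) + (+0.008348)·(90) = 233.68 -0.237 +0.751 = 234.194 m.

234.2 m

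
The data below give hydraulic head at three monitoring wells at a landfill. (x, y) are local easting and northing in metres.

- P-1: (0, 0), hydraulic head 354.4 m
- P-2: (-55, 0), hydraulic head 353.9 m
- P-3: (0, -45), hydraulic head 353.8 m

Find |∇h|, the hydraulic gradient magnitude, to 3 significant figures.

0.0161

∂h/∂x = (353.9 − 354.4) / (-55 − 0) = +0.009091
∂h/∂y = (353.8 − 354.4) / (-45 − 0) = +0.01333
|∇h| = √(0.009091² + 0.01333²) = 0.01613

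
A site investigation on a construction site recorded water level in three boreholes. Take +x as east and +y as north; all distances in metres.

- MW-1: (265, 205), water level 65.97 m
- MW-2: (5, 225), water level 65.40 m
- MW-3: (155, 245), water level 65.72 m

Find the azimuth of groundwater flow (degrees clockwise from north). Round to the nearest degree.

277°

Taking MW-1 as reference: MW-2−MW-1 = (-260, 20, -0.57); MW-3−MW-1 = (-110, 40, -0.25).
Determinant of the coordinate differences = (-260)·40 − (-110)·20 = -8200.
∂h/∂x = [(-0.57)·40 − (-0.25)·20] / -8200 = +0.002171
∂h/∂y = [(-260)·(-0.25) − (-110)·(-0.57)] / -8200 = -0.0002805
Flow direction (−∇h) has components (-0.002171 E, +0.0002805 N).
Azimuth = atan2(E, N) = atan2(-0.002171, +0.0002805) = 277.4° ≈ 277°.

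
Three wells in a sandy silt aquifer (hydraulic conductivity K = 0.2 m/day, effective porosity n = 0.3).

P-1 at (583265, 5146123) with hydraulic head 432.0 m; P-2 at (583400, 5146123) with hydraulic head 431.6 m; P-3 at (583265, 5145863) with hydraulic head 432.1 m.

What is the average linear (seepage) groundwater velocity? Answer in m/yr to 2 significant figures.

0.73 m/yr

∂h/∂x = (431.6 − 432.0) / (583400 − 583265) = -0.002963
∂h/∂y = (432.1 − 432.0) / (5145863 − 5146123) = -0.0003846
|∇h| = √(-0.002963² + -0.0003846²) = 0.002988
Seepage velocity v = K·i/n = 0.2 × 0.002988 / 0.3 = 0.001992 m/day = 0.7276 m/yr.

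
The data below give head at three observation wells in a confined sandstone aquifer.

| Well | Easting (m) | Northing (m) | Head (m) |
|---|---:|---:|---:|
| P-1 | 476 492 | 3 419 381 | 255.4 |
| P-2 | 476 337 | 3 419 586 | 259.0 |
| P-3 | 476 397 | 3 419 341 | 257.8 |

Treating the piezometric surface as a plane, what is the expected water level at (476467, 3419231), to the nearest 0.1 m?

Differences from P-1: to P-2 (Δx, Δy, Δh) = (-155, 205, +3.6); to P-3 = (-95, -40, +2.4).
Determinant of the coordinate differences = (-155)·(-40) − (-95)·205 = 25675.
∂h/∂x = [(+3.6)·(-40) − (+2.4)·205] / 25675 = -0.02477
∂h/∂y = [(-155)·(+2.4) − (-95)·(+3.6)] / 25675 = -0.001168
h(476467, 3419231) = 255.4 + (-0.02477)·(-25) + (-0.001168)·(-150) = 255.4 +0.619 +0.175 = 256.195 m.

256.2 m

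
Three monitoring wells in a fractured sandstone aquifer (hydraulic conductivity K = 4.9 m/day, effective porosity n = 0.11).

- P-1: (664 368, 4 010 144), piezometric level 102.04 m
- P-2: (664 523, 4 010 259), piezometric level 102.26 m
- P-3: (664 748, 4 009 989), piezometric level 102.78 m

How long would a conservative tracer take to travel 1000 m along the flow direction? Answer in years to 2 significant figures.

34 years

Differences from P-1: to P-2 (Δx, Δy, Δh) = (155, 115, +0.22); to P-3 = (380, -155, +0.74).
Determinant of the coordinate differences = 155·(-155) − 380·115 = -67725.
∂h/∂x = [(+0.22)·(-155) − (+0.74)·115] / -67725 = +0.001760
∂h/∂y = [155·(+0.74) − 380·(+0.22)] / -67725 = -0.0004592
|∇h| = √(0.001760² + -0.0004592²) = 0.001819
Seepage velocity v = K·i/n = 4.9 × 0.001819 / 0.11 = 0.08103 m/day.
t = 1000 / 0.08103 = 1.234e+04 days = 33.8 years.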